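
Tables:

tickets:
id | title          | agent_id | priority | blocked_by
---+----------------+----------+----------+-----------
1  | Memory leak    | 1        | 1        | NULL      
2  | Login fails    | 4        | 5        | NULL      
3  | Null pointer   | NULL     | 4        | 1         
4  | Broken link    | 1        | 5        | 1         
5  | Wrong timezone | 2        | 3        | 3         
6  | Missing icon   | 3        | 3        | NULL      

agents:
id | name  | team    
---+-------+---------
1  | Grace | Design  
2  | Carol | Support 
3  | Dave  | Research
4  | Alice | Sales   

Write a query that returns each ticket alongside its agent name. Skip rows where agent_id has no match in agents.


INNER JOIN keeps only tickets rows whose agent_id matches an id in agents. Walk through each ticket:
  - ticket 1 (Memory leak): agent_id=1 -> matches Grace
  - ticket 2 (Login fails): agent_id=4 -> matches Alice
  - ticket 3 (Null pointer): agent_id=NULL, no match -> dropped
  - ticket 4 (Broken link): agent_id=1 -> matches Grace
  - ticket 5 (Wrong timezone): agent_id=2 -> matches Carol
  - ticket 6 (Missing icon): agent_id=3 -> matches Dave
So 1 of 6 rows is dropped.

SQL:
SELECT a.title, b.name AS agent
FROM tickets a
INNER JOIN agents b ON a.agent_id = b.id

Result:
title          | agent
---------------+------
Memory leak    | Grace
Login fails    | Alice
Broken link    | Grace
Wrong timezone | Carol
Missing icon   | Dave 


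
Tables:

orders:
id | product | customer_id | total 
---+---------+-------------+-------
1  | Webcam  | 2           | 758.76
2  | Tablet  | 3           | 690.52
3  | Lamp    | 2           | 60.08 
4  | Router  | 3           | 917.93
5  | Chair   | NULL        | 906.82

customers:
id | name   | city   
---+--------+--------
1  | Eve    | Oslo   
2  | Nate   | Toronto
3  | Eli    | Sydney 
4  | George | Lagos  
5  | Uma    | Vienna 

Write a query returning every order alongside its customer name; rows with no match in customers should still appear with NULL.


LEFT JOIN keeps every row from orders (the left table); where customer_id has no match in customers, the customer columns become NULL. Walk through each order:
  - order 1 (Webcam): customer_id=2 -> matches Nate
  - order 2 (Tablet): customer_id=3 -> matches Eli
  - order 3 (Lamp): customer_id=2 -> matches Nate
  - order 4 (Router): customer_id=3 -> matches Eli
  - order 5 (Chair): customer_id=NULL, no match -> kept with NULL
All 5 rows appear; 1 has NULL customer.

SQL:
SELECT a.product, b.name AS customer
FROM orders a
LEFT JOIN customers b ON a.customer_id = b.id

Result:
product | customer
--------+---------
Webcam  | Nate    
Tablet  | Eli     
Lamp    | Nate    
Router  | Eli     
Chair   | NULL    


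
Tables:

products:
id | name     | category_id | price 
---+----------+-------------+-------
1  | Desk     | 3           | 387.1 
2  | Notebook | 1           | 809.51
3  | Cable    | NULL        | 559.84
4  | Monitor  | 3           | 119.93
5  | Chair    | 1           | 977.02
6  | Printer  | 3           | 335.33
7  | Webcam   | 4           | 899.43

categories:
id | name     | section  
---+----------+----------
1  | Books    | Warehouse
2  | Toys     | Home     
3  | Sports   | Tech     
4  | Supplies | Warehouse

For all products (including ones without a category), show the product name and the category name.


LEFT JOIN keeps every row from products (the left table); where category_id has no match in categories, the category columns become NULL. Walk through each product:
  - product 1 (Desk): category_id=3 -> matches Sports
  - product 2 (Notebook): category_id=1 -> matches Books
  - product 3 (Cable): category_id=NULL, no match -> kept with NULL
  - product 4 (Monitor): category_id=3 -> matches Sports
  - product 5 (Chair): category_id=1 -> matches Books
  - product 6 (Printer): category_id=3 -> matches Sports
  - product 7 (Webcam): category_id=4 -> matches Supplies
All 7 rows appear; 1 has NULL category.

SQL:
SELECT a.name, b.name AS category
FROM products a
LEFT JOIN categories b ON a.category_id = b.id

Result:
name     | category
---------+---------
Desk     | Sports  
Notebook | Books   
Cable    | NULL    
Monitor  | Sports  
Chair    | Books   
Printer  | Sports  
Webcam   | Supplies


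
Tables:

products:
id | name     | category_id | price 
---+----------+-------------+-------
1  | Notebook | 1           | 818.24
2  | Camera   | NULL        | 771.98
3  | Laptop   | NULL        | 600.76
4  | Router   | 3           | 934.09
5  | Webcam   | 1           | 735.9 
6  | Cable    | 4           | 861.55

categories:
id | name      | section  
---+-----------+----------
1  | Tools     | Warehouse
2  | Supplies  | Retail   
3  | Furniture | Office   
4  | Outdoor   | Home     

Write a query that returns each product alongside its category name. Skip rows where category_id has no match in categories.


INNER JOIN keeps only products rows whose category_id matches an id in categories. Walk through each product:
  - product 1 (Notebook): category_id=1 -> matches Tools
  - product 2 (Camera): category_id=NULL, no match -> dropped
  - product 3 (Laptop): category_id=NULL, no match -> dropped
  - product 4 (Router): category_id=3 -> matches Furniture
  - product 5 (Webcam): category_id=1 -> matches Tools
  - product 6 (Cable): category_id=4 -> matches Outdoor
So 2 of 6 rows are dropped.

SQL:
SELECT a.name, b.name AS category
FROM products a
INNER JOIN categories b ON a.category_id = b.id

Result:
name     | category 
---------+----------
Notebook | Tools    
Router   | Furniture
Webcam   | Tools    
Cable    | Outdoor  


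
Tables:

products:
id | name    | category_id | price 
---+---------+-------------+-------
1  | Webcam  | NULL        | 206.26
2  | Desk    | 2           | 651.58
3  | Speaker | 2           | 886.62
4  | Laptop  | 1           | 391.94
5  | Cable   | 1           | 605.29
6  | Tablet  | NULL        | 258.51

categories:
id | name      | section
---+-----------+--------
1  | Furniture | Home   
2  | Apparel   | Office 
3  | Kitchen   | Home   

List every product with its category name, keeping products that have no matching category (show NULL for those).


LEFT JOIN keeps every row from products (the left table); where category_id has no match in categories, the category columns become NULL. Walk through each product:
  - product 1 (Webcam): category_id=NULL, no match -> kept with NULL
  - product 2 (Desk): category_id=2 -> matches Apparel
  - product 3 (Speaker): category_id=2 -> matches Apparel
  - product 4 (Laptop): category_id=1 -> matches Furniture
  - product 5 (Cable): category_id=1 -> matches Furniture
  - product 6 (Tablet): category_id=NULL, no match -> kept with NULL
All 6 rows appear; 2 have NULL category.

SQL:
SELECT a.name, b.name AS category
FROM products a
LEFT JOIN categories b ON a.category_id = b.id

Result:
name    | category 
--------+----------
Webcam  | NULL     
Desk    | Apparel  
Speaker | Apparel  
Laptop  | Furniture
Cable   | Furniture
Tablet  | NULL     


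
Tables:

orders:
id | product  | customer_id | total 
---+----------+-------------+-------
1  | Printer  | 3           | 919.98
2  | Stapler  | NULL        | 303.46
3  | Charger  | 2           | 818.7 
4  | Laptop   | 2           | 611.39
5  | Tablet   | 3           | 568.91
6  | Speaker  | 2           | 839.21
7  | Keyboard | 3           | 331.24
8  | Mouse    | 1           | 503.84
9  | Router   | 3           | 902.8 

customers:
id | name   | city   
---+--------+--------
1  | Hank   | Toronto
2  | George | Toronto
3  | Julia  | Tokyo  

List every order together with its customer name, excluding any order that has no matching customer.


INNER JOIN keeps only orders rows whose customer_id matches an id in customers. Walk through each order:
  - order 1 (Printer): customer_id=3 -> matches Julia
  - order 2 (Stapler): customer_id=NULL, no match -> dropped
  - order 3 (Charger): customer_id=2 -> matches George
  - order 4 (Laptop): customer_id=2 -> matches George
  - order 5 (Tablet): customer_id=3 -> matches Julia
  - order 6 (Speaker): customer_id=2 -> matches George
  - order 7 (Keyboard): customer_id=3 -> matches Julia
  - order 8 (Mouse): customer_id=1 -> matches Hank
  - order 9 (Router): customer_id=3 -> matches Julia
So 1 of 9 rows is dropped.

SQL:
SELECT a.product, b.name AS customer
FROM orders a
INNER JOIN customers b ON a.customer_id = b.id

Result:
product  | customer
---------+---------
Printer  | Julia   
Charger  | George  
Laptop   | George  
Tablet   | Julia   
Speaker  | George  
Keyboard | Julia   
Mouse    | Hank    
Router   | Julia   


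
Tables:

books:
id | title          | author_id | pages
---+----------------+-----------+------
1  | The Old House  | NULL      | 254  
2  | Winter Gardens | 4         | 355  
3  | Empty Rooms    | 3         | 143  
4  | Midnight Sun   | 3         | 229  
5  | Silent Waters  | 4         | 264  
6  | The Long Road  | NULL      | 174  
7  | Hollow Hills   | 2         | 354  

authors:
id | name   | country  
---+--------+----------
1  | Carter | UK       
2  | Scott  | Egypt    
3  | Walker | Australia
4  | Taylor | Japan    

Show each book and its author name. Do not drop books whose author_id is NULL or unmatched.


LEFT JOIN keeps every row from books (the left table); where author_id has no match in authors, the author columns become NULL. Walk through each book:
  - book 1 (The Old House): author_id=NULL, no match -> kept with NULL
  - book 2 (Winter Gardens): author_id=4 -> matches Taylor
  - book 3 (Empty Rooms): author_id=3 -> matches Walker
  - book 4 (Midnight Sun): author_id=3 -> matches Walker
  - book 5 (Silent Waters): author_id=4 -> matches Taylor
  - book 6 (The Long Road): author_id=NULL, no match -> kept with NULL
  - book 7 (Hollow Hills): author_id=2 -> matches Scott
All 7 rows appear; 2 have NULL author.

SQL:
SELECT a.title, b.name AS author
FROM books a
LEFT JOIN authors b ON a.author_id = b.id

Result:
title          | author
---------------+-------
The Old House  | NULL  
Winter Gardens | Taylor
Empty Rooms    | Walker
Midnight Sun   | Walker
Silent Waters  | Taylor
The Long Road  | NULL  
Hollow Hills   | Scott 


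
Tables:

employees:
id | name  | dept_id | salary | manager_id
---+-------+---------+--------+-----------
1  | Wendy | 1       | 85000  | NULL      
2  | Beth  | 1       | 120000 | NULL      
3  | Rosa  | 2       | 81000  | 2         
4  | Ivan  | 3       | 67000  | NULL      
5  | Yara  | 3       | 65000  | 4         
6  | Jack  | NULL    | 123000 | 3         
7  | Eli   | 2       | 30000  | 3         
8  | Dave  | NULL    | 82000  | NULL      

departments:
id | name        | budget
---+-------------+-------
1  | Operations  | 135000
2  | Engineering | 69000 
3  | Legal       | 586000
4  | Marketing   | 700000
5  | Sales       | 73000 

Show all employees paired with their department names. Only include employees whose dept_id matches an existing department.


INNER JOIN keeps only employees rows whose dept_id matches an id in departments. Walk through each employee:
  - employee 1 (Wendy): dept_id=1 -> matches Operations
  - employee 2 (Beth): dept_id=1 -> matches Operations
  - employee 3 (Rosa): dept_id=2 -> matches Engineering
  - employee 4 (Ivan): dept_id=3 -> matches Legal
  - employee 5 (Yara): dept_id=3 -> matches Legal
  - employee 6 (Jack): dept_id=NULL, no match -> dropped
  - employee 7 (Eli): dept_id=2 -> matches Engineering
  - employee 8 (Dave): dept_id=NULL, no match -> dropped
So 2 of 8 rows are dropped.

SQL:
SELECT a.name, b.name AS department
FROM employees a
INNER JOIN departments b ON a.dept_id = b.id

Result:
name  | department 
------+------------
Wendy | Operations 
Beth  | Operations 
Rosa  | Engineering
Ivan  | Legal      
Yara  | Legal      
Eli   | Engineering


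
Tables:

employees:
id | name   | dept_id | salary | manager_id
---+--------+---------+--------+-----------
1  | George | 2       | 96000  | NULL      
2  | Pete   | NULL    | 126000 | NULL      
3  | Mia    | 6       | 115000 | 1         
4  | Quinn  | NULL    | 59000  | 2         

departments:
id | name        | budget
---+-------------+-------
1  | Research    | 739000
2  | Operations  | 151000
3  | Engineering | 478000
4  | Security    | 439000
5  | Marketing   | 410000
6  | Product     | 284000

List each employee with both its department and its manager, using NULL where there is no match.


Two LEFT JOINs from the same base table employees: one to departments via dept_id, one to employees itself via manager_id. Both are LEFT so every employee is preserved.
Match against departments:
  - employee 1 (George): dept_id=2 -> matches Operations
  - employee 2 (Pete): dept_id=NULL, no match -> kept with NULL
  - employee 3 (Mia): dept_id=6 -> matches Product
  - employee 4 (Quinn): dept_id=NULL, no match -> kept with NULL
Match against employees (self):
  - employee 1 (George): manager_id=NULL -> NULL
  - employee 2 (Pete): manager_id=NULL -> NULL
  - employee 3 (Mia): manager_id=1 -> George
  - employee 4 (Quinn): manager_id=2 -> Pete

SQL:
SELECT a.name, b.name AS department, c.name AS manager
FROM employees a
LEFT JOIN departments b ON a.dept_id = b.id
LEFT JOIN employees c ON a.manager_id = c.id

Result:
name   | department | manager
-------+------------+--------
George | Operations | NULL   
Pete   | NULL       | NULL   
Mia    | Product    | George 
Quinn  | NULL       | Pete   


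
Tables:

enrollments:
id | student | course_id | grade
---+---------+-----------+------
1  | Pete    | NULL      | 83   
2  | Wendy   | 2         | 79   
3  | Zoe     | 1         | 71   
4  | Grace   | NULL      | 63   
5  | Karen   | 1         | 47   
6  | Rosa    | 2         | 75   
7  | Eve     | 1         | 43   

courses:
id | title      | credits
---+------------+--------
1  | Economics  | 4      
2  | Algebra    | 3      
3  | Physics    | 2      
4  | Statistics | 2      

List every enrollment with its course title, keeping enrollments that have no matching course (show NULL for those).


LEFT JOIN keeps every row from enrollments (the left table); where course_id has no match in courses, the course columns become NULL. Walk through each enrollment:
  - enrollment 1 (Pete): course_id=NULL, no match -> kept with NULL
  - enrollment 2 (Wendy): course_id=2 -> matches Algebra
  - enrollment 3 (Zoe): course_id=1 -> matches Economics
  - enrollment 4 (Grace): course_id=NULL, no match -> kept with NULL
  - enrollment 5 (Karen): course_id=1 -> matches Economics
  - enrollment 6 (Rosa): course_id=2 -> matches Algebra
  - enrollment 7 (Eve): course_id=1 -> matches Economics
All 7 rows appear; 2 have NULL course.

SQL:
SELECT a.student, b.title AS course
FROM enrollments a
LEFT JOIN courses b ON a.course_id = b.id

Result:
student | course   
--------+----------
Pete    | NULL     
Wendy   | Algebra  
Zoe     | Economics
Grace   | NULL     
Karen   | Economics
Rosa    | Algebra  
Eve     | Economics


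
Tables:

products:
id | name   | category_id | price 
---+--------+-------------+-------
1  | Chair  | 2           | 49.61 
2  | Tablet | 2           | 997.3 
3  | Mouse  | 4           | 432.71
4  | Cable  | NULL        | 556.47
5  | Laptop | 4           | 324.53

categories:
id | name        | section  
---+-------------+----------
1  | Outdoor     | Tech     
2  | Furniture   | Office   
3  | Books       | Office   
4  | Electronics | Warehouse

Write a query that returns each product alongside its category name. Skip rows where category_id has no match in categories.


INNER JOIN keeps only products rows whose category_id matches an id in categories. Walk through each product:
  - product 1 (Chair): category_id=2 -> matches Furniture
  - product 2 (Tablet): category_id=2 -> matches Furniture
  - product 3 (Mouse): category_id=4 -> matches Electronics
  - product 4 (Cable): category_id=NULL, no match -> dropped
  - product 5 (Laptop): category_id=4 -> matches Electronics
So 1 of 5 rows is dropped.

SQL:
SELECT a.name, b.name AS category
FROM products a
INNER JOIN categories b ON a.category_id = b.id

Result:
name   | category   
-------+------------
Chair  | Furniture  
Tablet | Furniture  
Mouse  | Electronics
Laptop | Electronics


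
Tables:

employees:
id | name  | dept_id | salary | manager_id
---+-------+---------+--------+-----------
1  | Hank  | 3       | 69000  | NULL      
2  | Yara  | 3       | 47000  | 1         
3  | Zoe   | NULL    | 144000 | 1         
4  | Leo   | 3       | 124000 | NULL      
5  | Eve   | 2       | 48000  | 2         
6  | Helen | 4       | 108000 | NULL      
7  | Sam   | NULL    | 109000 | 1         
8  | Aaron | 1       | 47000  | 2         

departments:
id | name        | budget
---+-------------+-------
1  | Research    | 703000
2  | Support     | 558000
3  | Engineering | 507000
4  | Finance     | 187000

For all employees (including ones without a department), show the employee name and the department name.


LEFT JOIN keeps every row from employees (the left table); where dept_id has no match in departments, the department columns become NULL. Walk through each employee:
  - employee 1 (Hank): dept_id=3 -> matches Engineering
  - employee 2 (Yara): dept_id=3 -> matches Engineering
  - employee 3 (Zoe): dept_id=NULL, no match -> kept with NULL
  - employee 4 (Leo): dept_id=3 -> matches Engineering
  - employee 5 (Eve): dept_id=2 -> matches Support
  - employee 6 (Helen): dept_id=4 -> matches Finance
  - employee 7 (Sam): dept_id=NULL, no match -> kept with NULL
  - employee 8 (Aaron): dept_id=1 -> matches Research
All 8 rows appear; 2 have NULL department.

SQL:
SELECT a.name, b.name AS department
FROM employees a
LEFT JOIN departments b ON a.dept_id = b.id

Result:
name  | department 
------+------------
Hank  | Engineering
Yara  | Engineering
Zoe   | NULL       
Leo   | Engineering
Eve   | Support    
Helen | Finance    
Sam   | NULL       
Aaron | Research   


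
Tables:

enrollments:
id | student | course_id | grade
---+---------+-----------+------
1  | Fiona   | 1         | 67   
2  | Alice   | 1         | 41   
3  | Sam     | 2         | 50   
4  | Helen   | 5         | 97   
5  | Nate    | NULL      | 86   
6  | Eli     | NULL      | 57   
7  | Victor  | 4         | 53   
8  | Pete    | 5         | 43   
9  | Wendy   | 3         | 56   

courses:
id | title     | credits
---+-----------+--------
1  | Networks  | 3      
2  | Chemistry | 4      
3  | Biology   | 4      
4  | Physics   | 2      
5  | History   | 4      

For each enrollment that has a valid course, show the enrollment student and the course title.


INNER JOIN keeps only enrollments rows whose course_id matches an id in courses. Walk through each enrollment:
  - enrollment 1 (Fiona): course_id=1 -> matches Networks
  - enrollment 2 (Alice): course_id=1 -> matches Networks
  - enrollment 3 (Sam): course_id=2 -> matches Chemistry
  - enrollment 4 (Helen): course_id=5 -> matches History
  - enrollment 5 (Nate): course_id=NULL, no match -> dropped
  - enrollment 6 (Eli): course_id=NULL, no match -> dropped
  - enrollment 7 (Victor): course_id=4 -> matches Physics
  - enrollment 8 (Pete): course_id=5 -> matches History
  - enrollment 9 (Wendy): course_id=3 -> matches Biology
So 2 of 9 rows are dropped.

SQL:
SELECT a.student, b.title AS course
FROM enrollments a
INNER JOIN courses b ON a.course_id = b.id

Result:
student | course   
--------+----------
Fiona   | Networks 
Alice   | Networks 
Sam     | Chemistry
Helen   | History  
Victor  | Physics  
Pete    | History  
Wendy   | Biology  


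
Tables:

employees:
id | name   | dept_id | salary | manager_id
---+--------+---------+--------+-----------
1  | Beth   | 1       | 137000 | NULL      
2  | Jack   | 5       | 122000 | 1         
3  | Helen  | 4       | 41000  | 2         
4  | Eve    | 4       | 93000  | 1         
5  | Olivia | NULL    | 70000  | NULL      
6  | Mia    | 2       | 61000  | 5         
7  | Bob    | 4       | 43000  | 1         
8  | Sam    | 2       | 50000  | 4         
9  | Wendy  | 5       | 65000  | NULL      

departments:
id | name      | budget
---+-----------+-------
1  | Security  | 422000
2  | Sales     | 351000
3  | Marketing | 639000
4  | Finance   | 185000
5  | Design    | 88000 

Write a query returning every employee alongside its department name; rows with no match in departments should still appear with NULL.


LEFT JOIN keeps every row from employees (the left table); where dept_id has no match in departments, the department columns become NULL. Walk through each employee:
  - employee 1 (Beth): dept_id=1 -> matches Security
  - employee 2 (Jack): dept_id=5 -> matches Design
  - employee 3 (Helen): dept_id=4 -> matches Finance
  - employee 4 (Eve): dept_id=4 -> matches Finance
  - employee 5 (Olivia): dept_id=NULL, no match -> kept with NULL
  - employee 6 (Mia): dept_id=2 -> matches Sales
  - employee 7 (Bob): dept_id=4 -> matches Finance
  - employee 8 (Sam): dept_id=2 -> matches Sales
  - employee 9 (Wendy): dept_id=5 -> matches Design
All 9 rows appear; 1 has NULL department.

SQL:
SELECT a.name, b.name AS department
FROM employees a
LEFT JOIN departments b ON a.dept_id = b.id

Result:
name   | department
-------+-----------
Beth   | Security  
Jack   | Design    
Helen  | Finance   
Eve    | Finance   
Olivia | NULL      
Mia    | Sales     
Bob    | Finance   
Sam    | Sales     
Wendy  | Design    


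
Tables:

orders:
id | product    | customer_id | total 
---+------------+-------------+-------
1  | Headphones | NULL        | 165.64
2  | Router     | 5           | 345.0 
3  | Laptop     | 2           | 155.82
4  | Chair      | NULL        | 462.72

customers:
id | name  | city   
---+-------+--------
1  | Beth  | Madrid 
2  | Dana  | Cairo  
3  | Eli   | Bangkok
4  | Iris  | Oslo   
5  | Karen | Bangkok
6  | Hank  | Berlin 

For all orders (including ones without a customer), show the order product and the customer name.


LEFT JOIN keeps every row from orders (the left table); where customer_id has no match in customers, the customer columns become NULL. Walk through each order:
  - order 1 (Headphones): customer_id=NULL, no match -> kept with NULL
  - order 2 (Router): customer_id=5 -> matches Karen
  - order 3 (Laptop): customer_id=2 -> matches Dana
  - order 4 (Chair): customer_id=NULL, no match -> kept with NULL
All 4 rows appear; 2 have NULL customer.

SQL:
SELECT a.product, b.name AS customer
FROM orders a
LEFT JOIN customers b ON a.customer_id = b.id

Result:
product    | customer
-----------+---------
Headphones | NULL    
Router     | Karen   
Laptop     | Dana    
Chair      | NULL    


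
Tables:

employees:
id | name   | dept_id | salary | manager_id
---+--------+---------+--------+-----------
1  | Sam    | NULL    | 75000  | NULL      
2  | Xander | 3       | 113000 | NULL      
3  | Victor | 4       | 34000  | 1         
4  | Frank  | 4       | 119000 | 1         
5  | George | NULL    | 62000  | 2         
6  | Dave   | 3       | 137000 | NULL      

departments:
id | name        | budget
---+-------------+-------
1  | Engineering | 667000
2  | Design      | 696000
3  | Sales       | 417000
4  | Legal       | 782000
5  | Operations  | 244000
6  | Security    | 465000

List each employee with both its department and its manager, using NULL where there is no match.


Two LEFT JOINs from the same base table employees: one to departments via dept_id, one to employees itself via manager_id. Both are LEFT so every employee is preserved.
Match against departments:
  - employee 1 (Sam): dept_id=NULL, no match -> kept with NULL
  - employee 2 (Xander): dept_id=3 -> matches Sales
  - employee 3 (Victor): dept_id=4 -> matches Legal
  - employee 4 (Frank): dept_id=4 -> matches Legal
  - employee 5 (George): dept_id=NULL, no match -> kept with NULL
  - employee 6 (Dave): dept_id=3 -> matches Sales
Match against employees (self):
  - employee 1 (Sam): manager_id=NULL -> NULL
  - employee 2 (Xander): manager_id=NULL -> NULL
  - employee 3 (Victor): manager_id=1 -> Sam
  - employee 4 (Frank): manager_id=1 -> Sam
  - employee 5 (George): manager_id=2 -> Xander
  - employee 6 (Dave): manager_id=NULL -> NULL

SQL:
SELECT a.name, b.name AS department, c.name AS manager
FROM employees a
LEFT JOIN departments b ON a.dept_id = b.id
LEFT JOIN employees c ON a.manager_id = c.id

Result:
name   | department | manager
-------+------------+--------
Sam    | NULL       | NULL   
Xander | Sales      | NULL   
Victor | Legal      | Sam    
Frank  | Legal      | Sam    
George | NULL       | Xander 
Dave   | Sales      | NULL   


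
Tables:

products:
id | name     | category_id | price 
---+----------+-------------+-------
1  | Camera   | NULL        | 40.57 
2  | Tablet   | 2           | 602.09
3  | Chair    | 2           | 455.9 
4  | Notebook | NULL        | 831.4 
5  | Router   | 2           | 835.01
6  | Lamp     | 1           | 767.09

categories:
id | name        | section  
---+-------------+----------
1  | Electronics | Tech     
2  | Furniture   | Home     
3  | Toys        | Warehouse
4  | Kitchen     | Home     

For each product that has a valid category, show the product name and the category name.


INNER JOIN keeps only products rows whose category_id matches an id in categories. Walk through each product:
  - product 1 (Camera): category_id=NULL, no match -> dropped
  - product 2 (Tablet): category_id=2 -> matches Furniture
  - product 3 (Chair): category_id=2 -> matches Furniture
  - product 4 (Notebook): category_id=NULL, no match -> dropped
  - product 5 (Router): category_id=2 -> matches Furniture
  - product 6 (Lamp): category_id=1 -> matches Electronics
So 2 of 6 rows are dropped.

SQL:
SELECT a.name, b.name AS category
FROM products a
INNER JOIN categories b ON a.category_id = b.id

Result:
name   | category   
-------+------------
Tablet | Furniture  
Chair  | Furniture  
Router | Furniture  
Lamp   | Electronics


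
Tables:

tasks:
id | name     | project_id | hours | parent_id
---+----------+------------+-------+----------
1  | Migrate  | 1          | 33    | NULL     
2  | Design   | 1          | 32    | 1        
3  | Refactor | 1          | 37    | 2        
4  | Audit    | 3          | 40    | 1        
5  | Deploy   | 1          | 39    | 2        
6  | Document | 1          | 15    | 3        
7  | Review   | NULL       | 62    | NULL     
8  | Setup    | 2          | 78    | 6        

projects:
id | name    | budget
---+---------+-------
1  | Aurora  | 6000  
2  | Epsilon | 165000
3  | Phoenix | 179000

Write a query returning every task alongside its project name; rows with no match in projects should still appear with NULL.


LEFT JOIN keeps every row from tasks (the left table); where project_id has no match in projects, the project columns become NULL. Walk through each task:
  - task 1 (Migrate): project_id=1 -> matches Aurora
  - task 2 (Design): project_id=1 -> matches Aurora
  - task 3 (Refactor): project_id=1 -> matches Aurora
  - task 4 (Audit): project_id=3 -> matches Phoenix
  - task 5 (Deploy): project_id=1 -> matches Aurora
  - task 6 (Document): project_id=1 -> matches Aurora
  - task 7 (Review): project_id=NULL, no match -> kept with NULL
  - task 8 (Setup): project_id=2 -> matches Epsilon
All 8 rows appear; 1 has NULL project.

SQL:
SELECT a.name, b.name AS project
FROM tasks a
LEFT JOIN projects b ON a.project_id = b.id

Result:
name     | project
---------+--------
Migrate  | Aurora 
Design   | Aurora 
Refactor | Aurora 
Audit    | Phoenix
Deploy   | Aurora 
Document | Aurora 
Review   | NULL   
Setup    | Epsilon


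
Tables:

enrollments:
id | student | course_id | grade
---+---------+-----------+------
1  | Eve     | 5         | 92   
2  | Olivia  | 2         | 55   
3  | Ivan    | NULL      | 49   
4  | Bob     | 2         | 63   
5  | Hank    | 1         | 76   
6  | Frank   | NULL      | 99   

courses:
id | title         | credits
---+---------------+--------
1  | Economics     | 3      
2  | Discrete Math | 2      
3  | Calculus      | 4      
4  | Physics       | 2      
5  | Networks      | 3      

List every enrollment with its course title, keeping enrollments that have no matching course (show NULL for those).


LEFT JOIN keeps every row from enrollments (the left table); where course_id has no match in courses, the course columns become NULL. Walk through each enrollment:
  - enrollment 1 (Eve): course_id=5 -> matches Networks
  - enrollment 2 (Olivia): course_id=2 -> matches Discrete Math
  - enrollment 3 (Ivan): course_id=NULL, no match -> kept with NULL
  - enrollment 4 (Bob): course_id=2 -> matches Discrete Math
  - enrollment 5 (Hank): course_id=1 -> matches Economics
  - enrollment 6 (Frank): course_id=NULL, no match -> kept with NULL
All 6 rows appear; 2 have NULL course.

SQL:
SELECT a.student, b.title AS course
FROM enrollments a
LEFT JOIN courses b ON a.course_id = b.id

Result:
student | course       
--------+--------------
Eve     | Networks     
Olivia  | Discrete Math
Ivan    | NULL         
Bob     | Discrete Math
Hank    | Economics    
Frank   | NULL         


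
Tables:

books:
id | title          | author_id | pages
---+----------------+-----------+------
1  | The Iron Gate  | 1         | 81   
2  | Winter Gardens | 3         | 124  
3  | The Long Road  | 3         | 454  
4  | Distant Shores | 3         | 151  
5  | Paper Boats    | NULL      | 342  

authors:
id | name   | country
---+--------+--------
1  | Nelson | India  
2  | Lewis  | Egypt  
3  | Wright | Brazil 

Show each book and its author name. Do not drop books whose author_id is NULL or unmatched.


LEFT JOIN keeps every row from books (the left table); where author_id has no match in authors, the author columns become NULL. Walk through each book:
  - book 1 (The Iron Gate): author_id=1 -> matches Nelson
  - book 2 (Winter Gardens): author_id=3 -> matches Wright
  - book 3 (The Long Road): author_id=3 -> matches Wright
  - book 4 (Distant Shores): author_id=3 -> matches Wright
  - book 5 (Paper Boats): author_id=NULL, no match -> kept with NULL
All 5 rows appear; 1 has NULL author.

SQL:
SELECT a.title, b.name AS author
FROM books a
LEFT JOIN authors b ON a.author_id = b.id

Result:
title          | author
---------------+-------
The Iron Gate  | Nelson
Winter Gardens | Wright
The Long Road  | Wright
Distant Shores | Wright
Paper Boats    | NULL  


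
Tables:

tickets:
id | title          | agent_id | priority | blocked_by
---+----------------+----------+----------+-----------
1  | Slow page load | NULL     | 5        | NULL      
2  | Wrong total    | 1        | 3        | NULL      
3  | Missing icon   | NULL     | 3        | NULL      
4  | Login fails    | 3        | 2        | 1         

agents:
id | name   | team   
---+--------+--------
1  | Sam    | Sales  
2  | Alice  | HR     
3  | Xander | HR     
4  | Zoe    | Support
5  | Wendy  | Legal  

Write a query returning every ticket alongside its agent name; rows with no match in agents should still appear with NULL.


LEFT JOIN keeps every row from tickets (the left table); where agent_id has no match in agents, the agent columns become NULL. Walk through each ticket:
  - ticket 1 (Slow page load): agent_id=NULL, no match -> kept with NULL
  - ticket 2 (Wrong total): agent_id=1 -> matches Sam
  - ticket 3 (Missing icon): agent_id=NULL, no match -> kept with NULL
  - ticket 4 (Login fails): agent_id=3 -> matches Xander
All 4 rows appear; 2 have NULL agent.

SQL:
SELECT a.title, b.name AS agent
FROM tickets a
LEFT JOIN agents b ON a.agent_id = b.id

Result:
title          | agent 
---------------+-------
Slow page load | NULL  
Wrong total    | Sam   
Missing icon   | NULL  
Login fails    | Xander


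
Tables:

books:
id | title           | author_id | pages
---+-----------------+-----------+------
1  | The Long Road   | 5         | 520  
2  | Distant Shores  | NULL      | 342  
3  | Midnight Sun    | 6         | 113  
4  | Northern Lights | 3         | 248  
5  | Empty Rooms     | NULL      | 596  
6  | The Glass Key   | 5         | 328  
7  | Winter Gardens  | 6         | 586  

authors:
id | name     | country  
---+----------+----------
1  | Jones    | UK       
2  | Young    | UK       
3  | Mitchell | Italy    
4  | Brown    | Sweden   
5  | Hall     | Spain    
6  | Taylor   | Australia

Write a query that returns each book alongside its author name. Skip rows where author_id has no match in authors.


INNER JOIN keeps only books rows whose author_id matches an id in authors. Walk through each book:
  - book 1 (The Long Road): author_id=5 -> matches Hall
  - book 2 (Distant Shores): author_id=NULL, no match -> dropped
  - book 3 (Midnight Sun): author_id=6 -> matches Taylor
  - book 4 (Northern Lights): author_id=3 -> matches Mitchell
  - book 5 (Empty Rooms): author_id=NULL, no match -> dropped
  - book 6 (The Glass Key): author_id=5 -> matches Hall
  - book 7 (Winter Gardens): author_id=6 -> matches Taylor
So 2 of 7 rows are dropped.

SQL:
SELECT a.title, b.name AS author
FROM books a
INNER JOIN authors b ON a.author_id = b.id

Result:
title           | author  
----------------+---------
The Long Road   | Hall    
Midnight Sun    | Taylor  
Northern Lights | Mitchell
The Glass Key   | Hall    
Winter Gardens  | Taylor  


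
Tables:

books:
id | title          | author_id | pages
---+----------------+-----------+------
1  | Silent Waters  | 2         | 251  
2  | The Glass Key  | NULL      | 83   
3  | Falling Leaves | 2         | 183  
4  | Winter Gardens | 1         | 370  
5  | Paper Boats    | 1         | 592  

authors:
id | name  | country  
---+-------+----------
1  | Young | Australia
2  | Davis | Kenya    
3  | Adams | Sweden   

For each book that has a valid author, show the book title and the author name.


INNER JOIN keeps only books rows whose author_id matches an id in authors. Walk through each book:
  - book 1 (Silent Waters): author_id=2 -> matches Davis
  - book 2 (The Glass Key): author_id=NULL, no match -> dropped
  - book 3 (Falling Leaves): author_id=2 -> matches Davis
  - book 4 (Winter Gardens): author_id=1 -> matches Young
  - book 5 (Paper Boats): author_id=1 -> matches Young
So 1 of 5 rows is dropped.

SQL:
SELECT a.title, b.name AS author
FROM books a
INNER JOIN authors b ON a.author_id = b.id

Result:
title          | author
---------------+-------
Silent Waters  | Davis 
Falling Leaves | Davis 
Winter Gardens | Young 
Paper Boats    | Young 


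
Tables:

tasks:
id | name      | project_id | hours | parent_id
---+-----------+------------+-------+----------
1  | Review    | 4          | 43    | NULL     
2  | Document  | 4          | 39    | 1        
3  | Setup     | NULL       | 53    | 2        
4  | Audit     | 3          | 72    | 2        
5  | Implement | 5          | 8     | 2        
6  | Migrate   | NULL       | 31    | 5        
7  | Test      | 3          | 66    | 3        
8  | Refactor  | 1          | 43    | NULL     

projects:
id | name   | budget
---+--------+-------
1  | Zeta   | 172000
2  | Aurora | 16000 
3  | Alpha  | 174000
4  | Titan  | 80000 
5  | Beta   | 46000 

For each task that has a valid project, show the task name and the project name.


INNER JOIN keeps only tasks rows whose project_id matches an id in projects. Walk through each task:
  - task 1 (Review): project_id=4 -> matches Titan
  - task 2 (Document): project_id=4 -> matches Titan
  - task 3 (Setup): project_id=NULL, no match -> dropped
  - task 4 (Audit): project_id=3 -> matches Alpha
  - task 5 (Implement): project_id=5 -> matches Beta
  - task 6 (Migrate): project_id=NULL, no match -> dropped
  - task 7 (Test): project_id=3 -> matches Alpha
  - task 8 (Refactor): project_id=1 -> matches Zeta
So 2 of 8 rows are dropped.

SQL:
SELECT a.name, b.name AS project
FROM tasks a
INNER JOIN projects b ON a.project_id = b.id

Result:
name      | project
----------+--------
Review    | Titan  
Document  | Titan  
Audit     | Alpha  
Implement | Beta   
Test      | Alpha  
Refactor  | Zeta   


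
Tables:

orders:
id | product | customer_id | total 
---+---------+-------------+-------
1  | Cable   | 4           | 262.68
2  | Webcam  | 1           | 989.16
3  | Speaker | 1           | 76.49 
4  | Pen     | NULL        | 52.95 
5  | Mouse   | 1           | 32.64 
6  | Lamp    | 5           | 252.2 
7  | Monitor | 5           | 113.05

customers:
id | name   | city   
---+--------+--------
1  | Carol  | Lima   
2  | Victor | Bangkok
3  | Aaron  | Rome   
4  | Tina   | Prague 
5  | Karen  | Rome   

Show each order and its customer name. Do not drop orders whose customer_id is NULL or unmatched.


LEFT JOIN keeps every row from orders (the left table); where customer_id has no match in customers, the customer columns become NULL. Walk through each order:
  - order 1 (Cable): customer_id=4 -> matches Tina
  - order 2 (Webcam): customer_id=1 -> matches Carol
  - order 3 (Speaker): customer_id=1 -> matches Carol
  - order 4 (Pen): customer_id=NULL, no match -> kept with NULL
  - order 5 (Mouse): customer_id=1 -> matches Carol
  - order 6 (Lamp): customer_id=5 -> matches Karen
  - order 7 (Monitor): customer_id=5 -> matches Karen
All 7 rows appear; 1 has NULL customer.

SQL:
SELECT a.product, b.name AS customer
FROM orders a
LEFT JOIN customers b ON a.customer_id = b.id

Result:
product | customer
--------+---------
Cable   | Tina    
Webcam  | Carol   
Speaker | Carol   
Pen     | NULL    
Mouse   | Carol   
Lamp    | Karen   
Monitor | Karen   


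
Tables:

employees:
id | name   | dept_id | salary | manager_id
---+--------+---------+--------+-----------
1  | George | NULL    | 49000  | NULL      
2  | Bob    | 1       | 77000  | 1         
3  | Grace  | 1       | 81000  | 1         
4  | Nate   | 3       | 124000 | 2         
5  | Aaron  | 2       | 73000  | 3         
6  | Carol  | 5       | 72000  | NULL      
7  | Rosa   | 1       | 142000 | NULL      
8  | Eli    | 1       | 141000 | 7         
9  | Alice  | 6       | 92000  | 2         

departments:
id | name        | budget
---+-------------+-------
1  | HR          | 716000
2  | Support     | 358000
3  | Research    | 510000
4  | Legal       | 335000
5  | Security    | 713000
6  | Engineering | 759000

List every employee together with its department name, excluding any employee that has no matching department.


INNER JOIN keeps only employees rows whose dept_id matches an id in departments. Walk through each employee:
  - employee 1 (George): dept_id=NULL, no match -> dropped
  - employee 2 (Bob): dept_id=1 -> matches HR
  - employee 3 (Grace): dept_id=1 -> matches HR
  - employee 4 (Nate): dept_id=3 -> matches Research
  - employee 5 (Aaron): dept_id=2 -> matches Support
  - employee 6 (Carol): dept_id=5 -> matches Security
  - employee 7 (Rosa): dept_id=1 -> matches HR
  - employee 8 (Eli): dept_id=1 -> matches HR
  - employee 9 (Alice): dept_id=6 -> matches Engineering
So 1 of 9 rows is dropped.

SQL:
SELECT a.name, b.name AS department
FROM employees a
INNER JOIN departments b ON a.dept_id = b.id

Result:
name  | department 
------+------------
Bob   | HR         
Grace | HR         
Nate  | Research   
Aaron | Support    
Carol | Security   
Rosa  | HR         
Eli   | HR         
Alice | Engineering


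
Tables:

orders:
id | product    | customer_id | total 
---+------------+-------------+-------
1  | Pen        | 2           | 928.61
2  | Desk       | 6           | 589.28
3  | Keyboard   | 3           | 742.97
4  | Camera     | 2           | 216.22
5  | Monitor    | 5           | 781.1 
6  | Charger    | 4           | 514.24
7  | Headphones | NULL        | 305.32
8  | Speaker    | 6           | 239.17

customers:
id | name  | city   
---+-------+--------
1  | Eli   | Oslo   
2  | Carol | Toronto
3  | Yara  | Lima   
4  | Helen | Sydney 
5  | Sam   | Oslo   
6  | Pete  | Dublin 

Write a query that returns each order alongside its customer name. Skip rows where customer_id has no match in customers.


INNER JOIN keeps only orders rows whose customer_id matches an id in customers. Walk through each order:
  - order 1 (Pen): customer_id=2 -> matches Carol
  - order 2 (Desk): customer_id=6 -> matches Pete
  - order 3 (Keyboard): customer_id=3 -> matches Yara
  - order 4 (Camera): customer_id=2 -> matches Carol
  - order 5 (Monitor): customer_id=5 -> matches Sam
  - order 6 (Charger): customer_id=4 -> matches Helen
  - order 7 (Headphones): customer_id=NULL, no match -> dropped
  - order 8 (Speaker): customer_id=6 -> matches Pete
So 1 of 8 rows is dropped.

SQL:
SELECT a.product, b.name AS customer
FROM orders a
INNER JOIN customers b ON a.customer_id = b.id

Result:
product  | customer
---------+---------
Pen      | Carol   
Desk     | Pete    
Keyboard | Yara    
Camera   | Carol   
Monitor  | Sam     
Charger  | Helen   
Speaker  | Pete    
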